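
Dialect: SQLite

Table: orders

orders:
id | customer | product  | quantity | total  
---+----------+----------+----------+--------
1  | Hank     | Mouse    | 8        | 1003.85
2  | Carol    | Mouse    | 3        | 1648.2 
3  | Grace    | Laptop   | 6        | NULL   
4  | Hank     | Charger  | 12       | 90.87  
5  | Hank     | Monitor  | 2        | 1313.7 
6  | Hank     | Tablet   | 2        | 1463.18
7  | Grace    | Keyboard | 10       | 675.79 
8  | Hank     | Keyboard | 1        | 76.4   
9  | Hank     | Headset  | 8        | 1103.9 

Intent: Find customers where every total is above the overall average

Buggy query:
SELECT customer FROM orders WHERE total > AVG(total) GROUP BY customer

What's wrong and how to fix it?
Bug: AVG() is an aggregate; it can't sit directly in WHERE

Fix: Compute the overall average in a scalar subquery and compare each group's MIN against it in HAVING

Corrected query:
SELECT customer FROM orders GROUP BY customer HAVING MIN(total) > (SELECT AVG(total) FROM orders)

Result:
customer
--------
Carol   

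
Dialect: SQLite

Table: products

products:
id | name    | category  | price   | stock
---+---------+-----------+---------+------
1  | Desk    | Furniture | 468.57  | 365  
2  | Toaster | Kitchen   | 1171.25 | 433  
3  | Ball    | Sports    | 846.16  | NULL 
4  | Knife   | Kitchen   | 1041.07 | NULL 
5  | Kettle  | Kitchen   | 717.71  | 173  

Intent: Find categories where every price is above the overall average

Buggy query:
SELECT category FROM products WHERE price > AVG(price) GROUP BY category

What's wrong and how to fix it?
Bug: WHERE evaluates per row before aggregation, so AVG() is unavailable

Fix: Use a subquery for AVG and a HAVING MIN(...) filter so the condition holds for every row in the group

Corrected query:
SELECT category FROM products GROUP BY category HAVING MIN(price) > (SELECT AVG(price) FROM products)

Result:
(no rows)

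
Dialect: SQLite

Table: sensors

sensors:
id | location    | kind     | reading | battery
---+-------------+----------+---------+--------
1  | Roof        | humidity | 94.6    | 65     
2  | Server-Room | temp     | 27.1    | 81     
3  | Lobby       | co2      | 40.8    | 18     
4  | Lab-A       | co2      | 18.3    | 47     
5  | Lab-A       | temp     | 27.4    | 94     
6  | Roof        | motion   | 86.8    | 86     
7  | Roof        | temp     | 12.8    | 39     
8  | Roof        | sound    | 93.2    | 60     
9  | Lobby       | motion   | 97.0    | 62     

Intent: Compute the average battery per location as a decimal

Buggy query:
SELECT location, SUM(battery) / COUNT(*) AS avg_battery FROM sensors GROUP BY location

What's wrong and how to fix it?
Bug: SUM(battery) and COUNT(*) are both integers; the division truncates the fractional part

Fix: Multiply by 1.0 (or CAST to REAL) to force floating-point division

Corrected query:
SELECT location, SUM(battery) * 1.0 / COUNT(*) AS avg_battery FROM sensors GROUP BY location

Result:
location    | avg_battery
------------+------------
Lab-A       | 70.5       
Lobby       | 40         
Roof        | 62.5       
Server-Room | 81         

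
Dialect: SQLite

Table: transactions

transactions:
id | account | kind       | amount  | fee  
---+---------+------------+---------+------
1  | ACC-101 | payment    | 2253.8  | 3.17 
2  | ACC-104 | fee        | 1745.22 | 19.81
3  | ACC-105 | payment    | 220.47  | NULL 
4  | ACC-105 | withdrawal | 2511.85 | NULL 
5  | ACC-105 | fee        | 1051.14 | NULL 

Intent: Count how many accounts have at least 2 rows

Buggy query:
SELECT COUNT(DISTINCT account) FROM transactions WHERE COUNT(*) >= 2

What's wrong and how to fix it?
Bug: COUNT(*) cannot appear in WHERE; the per-group count doesn't exist yet

Fix: Use a subquery that GROUPs and filters with HAVING, then count its rows

Corrected query:
SELECT COUNT(*) FROM (SELECT account FROM transactions GROUP BY account HAVING COUNT(*) >= 2)

Result:
COUNT(*)
--------
1       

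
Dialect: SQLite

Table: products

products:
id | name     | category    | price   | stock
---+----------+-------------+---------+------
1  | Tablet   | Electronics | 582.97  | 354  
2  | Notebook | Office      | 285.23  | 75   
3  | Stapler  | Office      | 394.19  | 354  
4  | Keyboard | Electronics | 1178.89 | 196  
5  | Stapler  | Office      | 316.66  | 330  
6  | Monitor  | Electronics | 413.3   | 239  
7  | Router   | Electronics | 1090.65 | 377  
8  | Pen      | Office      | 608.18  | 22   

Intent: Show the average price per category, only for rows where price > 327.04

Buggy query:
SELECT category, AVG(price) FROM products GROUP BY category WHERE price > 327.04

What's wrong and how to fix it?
Bug: Row-level WHERE must come before GROUP BY in the clause order

Fix: Move the WHERE clause before GROUP BY

Corrected query:
SELECT category, AVG(price) FROM products WHERE price > 327.04 GROUP BY category

Result:
category    | AVG(price)
------------+-----------
Electronics | 816.4525  
Office      | 501.185   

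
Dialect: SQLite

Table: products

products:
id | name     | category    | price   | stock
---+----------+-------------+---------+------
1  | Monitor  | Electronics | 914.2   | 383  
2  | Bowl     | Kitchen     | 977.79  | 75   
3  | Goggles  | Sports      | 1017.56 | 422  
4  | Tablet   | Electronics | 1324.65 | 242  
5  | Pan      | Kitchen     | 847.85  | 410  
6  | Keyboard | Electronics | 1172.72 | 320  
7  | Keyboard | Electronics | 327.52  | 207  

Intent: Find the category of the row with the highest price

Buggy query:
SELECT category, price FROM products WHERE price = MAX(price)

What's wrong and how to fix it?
Bug: WHERE is evaluated per row; an aggregate over the whole table isn't defined there

Fix: Use a subquery: WHERE price = (SELECT MAX(price) FROM products)

Corrected query:
SELECT category, price FROM products WHERE price = (SELECT MAX(price) FROM products)

Result:
category    | price  
------------+--------
Electronics | 1324.65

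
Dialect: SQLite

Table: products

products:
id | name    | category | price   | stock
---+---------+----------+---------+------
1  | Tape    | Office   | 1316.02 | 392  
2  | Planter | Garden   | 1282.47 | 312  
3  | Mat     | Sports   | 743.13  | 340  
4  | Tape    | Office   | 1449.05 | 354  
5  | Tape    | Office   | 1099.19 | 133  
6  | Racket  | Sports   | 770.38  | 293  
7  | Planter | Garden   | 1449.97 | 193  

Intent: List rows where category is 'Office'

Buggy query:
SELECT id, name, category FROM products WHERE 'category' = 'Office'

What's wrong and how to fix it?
Bug: Single quotes denote string literals in SQL; the column name is being compared as a constant string

Fix: Reference the column as category without single quotes

Corrected query:
SELECT id, name, category FROM products WHERE category = 'Office'

Result:
id | name | category
---+------+---------
1  | Tape | Office  
4  | Tape | Office  
5  | Tape | Office  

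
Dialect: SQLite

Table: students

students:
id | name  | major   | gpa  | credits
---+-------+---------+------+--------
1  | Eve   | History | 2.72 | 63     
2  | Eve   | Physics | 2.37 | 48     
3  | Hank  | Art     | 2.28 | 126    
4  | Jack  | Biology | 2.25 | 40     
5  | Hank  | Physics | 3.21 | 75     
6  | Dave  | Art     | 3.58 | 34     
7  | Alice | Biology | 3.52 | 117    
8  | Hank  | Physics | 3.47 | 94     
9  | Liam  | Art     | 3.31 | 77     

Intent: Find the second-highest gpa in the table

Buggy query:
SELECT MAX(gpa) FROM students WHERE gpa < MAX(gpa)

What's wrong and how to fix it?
Bug: MAX(gpa) on the right of the comparison is an aggregate-in-WHERE error

Fix: Put the inner MAX in a scalar subquery

Corrected query:
SELECT MAX(gpa) FROM students WHERE gpa < (SELECT MAX(gpa) FROM students)

Result:
MAX(gpa)
--------
3.52    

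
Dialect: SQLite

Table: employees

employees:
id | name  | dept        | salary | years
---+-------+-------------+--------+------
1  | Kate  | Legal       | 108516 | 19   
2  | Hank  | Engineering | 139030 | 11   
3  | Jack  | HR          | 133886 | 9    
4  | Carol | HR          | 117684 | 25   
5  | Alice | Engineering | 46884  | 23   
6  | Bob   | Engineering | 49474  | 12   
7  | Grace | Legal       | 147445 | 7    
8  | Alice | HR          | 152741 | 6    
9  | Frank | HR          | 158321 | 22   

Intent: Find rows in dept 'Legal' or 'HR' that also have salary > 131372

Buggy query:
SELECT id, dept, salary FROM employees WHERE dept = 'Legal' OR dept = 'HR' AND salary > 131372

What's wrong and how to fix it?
Bug: AND binds tighter than OR, so this parses as dept = 'Legal' OR (dept = 'HR' AND salary > 131372)

Fix: Add parentheses around the OR so the AND applies to both alternatives

Corrected query:
SELECT id, dept, salary FROM employees WHERE (dept = 'Legal' OR dept = 'HR') AND salary > 131372

Result:
id | dept  | salary
---+-------+-------
3  | HR    | 133886
7  | Legal | 147445
8  | HR    | 152741
9  | HR    | 158321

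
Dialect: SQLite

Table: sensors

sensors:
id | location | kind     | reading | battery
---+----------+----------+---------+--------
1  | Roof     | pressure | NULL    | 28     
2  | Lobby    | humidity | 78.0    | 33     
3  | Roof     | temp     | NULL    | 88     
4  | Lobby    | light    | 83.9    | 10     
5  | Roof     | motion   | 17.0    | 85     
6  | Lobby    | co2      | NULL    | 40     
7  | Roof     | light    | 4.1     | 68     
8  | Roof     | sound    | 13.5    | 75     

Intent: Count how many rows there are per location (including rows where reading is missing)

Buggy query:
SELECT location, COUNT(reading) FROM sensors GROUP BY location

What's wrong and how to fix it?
Bug: COUNT(reading) skips NULLs, so groups with missing reading are undercounted

Fix: Replace COUNT(reading) with COUNT(*)

Corrected query:
SELECT location, COUNT(*) FROM sensors GROUP BY location

Result:
location | COUNT(*)
---------+---------
Lobby    | 3       
Roof     | 5       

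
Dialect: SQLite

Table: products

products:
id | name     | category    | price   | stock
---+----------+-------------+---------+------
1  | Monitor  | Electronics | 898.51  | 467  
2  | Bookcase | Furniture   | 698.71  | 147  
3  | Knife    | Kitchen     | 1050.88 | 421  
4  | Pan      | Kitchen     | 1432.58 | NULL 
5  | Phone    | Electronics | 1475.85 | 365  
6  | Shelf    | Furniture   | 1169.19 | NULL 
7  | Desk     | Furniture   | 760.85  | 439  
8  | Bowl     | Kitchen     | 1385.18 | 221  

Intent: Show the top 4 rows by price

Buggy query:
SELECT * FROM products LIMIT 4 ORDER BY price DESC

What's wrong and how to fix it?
Bug: ORDER BY cannot follow LIMIT; LIMIT is the final clause

Fix: Swap the clauses: ORDER BY first, then LIMIT

Corrected query:
SELECT * FROM products ORDER BY price DESC LIMIT 4

Result:
id | name  | category    | price   | stock
---+-------+-------------+---------+------
5  | Phone | Electronics | 1475.85 | 365  
4  | Pan   | Kitchen     | 1432.58 | NULL 
8  | Bowl  | Kitchen     | 1385.18 | 221  
6  | Shelf | Furniture   | 1169.19 | NULL 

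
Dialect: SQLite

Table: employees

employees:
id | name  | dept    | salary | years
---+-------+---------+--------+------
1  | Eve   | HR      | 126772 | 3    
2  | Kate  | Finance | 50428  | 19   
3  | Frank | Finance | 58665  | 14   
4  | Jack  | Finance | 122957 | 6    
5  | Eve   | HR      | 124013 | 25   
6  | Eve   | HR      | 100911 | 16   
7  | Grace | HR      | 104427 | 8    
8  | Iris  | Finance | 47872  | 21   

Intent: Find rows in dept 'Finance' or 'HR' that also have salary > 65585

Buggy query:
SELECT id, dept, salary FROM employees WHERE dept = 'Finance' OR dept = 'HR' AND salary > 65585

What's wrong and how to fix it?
Bug: AND binds tighter than OR, so this parses as dept = 'Finance' OR (dept = 'HR' AND salary > 65585)

Fix: Group the OR with parentheses (or use IN), then AND the threshold

Corrected query:
SELECT id, dept, salary FROM employees WHERE (dept = 'Finance' OR dept = 'HR') AND salary > 65585

Result:
id | dept    | salary
---+---------+-------
1  | HR      | 126772
4  | Finance | 122957
5  | HR      | 124013
6  | HR      | 100911
7  | HR      | 104427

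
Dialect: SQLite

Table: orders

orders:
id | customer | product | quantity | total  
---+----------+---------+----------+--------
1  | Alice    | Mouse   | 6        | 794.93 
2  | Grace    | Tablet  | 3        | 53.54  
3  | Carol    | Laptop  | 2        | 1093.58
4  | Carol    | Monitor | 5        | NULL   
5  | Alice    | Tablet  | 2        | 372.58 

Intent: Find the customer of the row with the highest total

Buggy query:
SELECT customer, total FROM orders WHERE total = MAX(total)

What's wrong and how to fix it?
Bug: WHERE is evaluated per row; an aggregate over the whole table isn't defined there

Fix: Use a subquery: WHERE total = (SELECT MAX(total) FROM orders)

Corrected query:
SELECT customer, total FROM orders WHERE total = (SELECT MAX(total) FROM orders)

Result:
customer | total  
---------+--------
Carol    | 1093.58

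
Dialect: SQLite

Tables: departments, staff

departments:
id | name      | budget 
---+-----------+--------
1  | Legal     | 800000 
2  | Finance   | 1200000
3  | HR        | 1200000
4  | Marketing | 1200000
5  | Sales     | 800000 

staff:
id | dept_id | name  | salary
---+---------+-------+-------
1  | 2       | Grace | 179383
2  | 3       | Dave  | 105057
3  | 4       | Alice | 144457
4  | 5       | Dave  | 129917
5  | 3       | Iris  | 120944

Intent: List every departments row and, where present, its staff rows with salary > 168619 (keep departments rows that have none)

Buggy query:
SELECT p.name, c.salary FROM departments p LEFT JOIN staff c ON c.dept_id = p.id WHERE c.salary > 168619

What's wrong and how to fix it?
Bug: Filtering c.salary in WHERE discards the NULL rows produced by LEFT JOIN, turning it into an inner join

Fix: Put 'c.salary > 168619' in the JOIN's ON clause instead of WHERE

Corrected query:
SELECT p.name, c.salary FROM departments p LEFT JOIN staff c ON c.dept_id = p.id AND c.salary > 168619

Result:
name      | salary
----------+-------
Legal     | NULL  
Finance   | 179383
HR        | NULL  
Marketing | NULL  
Sales     | NULL  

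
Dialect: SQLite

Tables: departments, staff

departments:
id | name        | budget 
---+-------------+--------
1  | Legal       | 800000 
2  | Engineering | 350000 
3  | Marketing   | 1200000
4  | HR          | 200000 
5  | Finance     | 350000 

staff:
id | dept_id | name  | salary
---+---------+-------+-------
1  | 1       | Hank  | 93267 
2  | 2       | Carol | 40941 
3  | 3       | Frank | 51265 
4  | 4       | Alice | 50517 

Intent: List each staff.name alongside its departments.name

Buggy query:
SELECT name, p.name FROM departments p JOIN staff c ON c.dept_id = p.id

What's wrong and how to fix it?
Bug: 'name' exists in both joined tables, so the database can't tell which one is meant

Fix: Qualify the column with its table alias (c.name)

Corrected query:
SELECT c.name, p.name FROM departments p JOIN staff c ON c.dept_id = p.id

Result:
name  | name       
------+------------
Hank  | Legal      
Carol | Engineering
Frank | Marketing  
Alice | HR         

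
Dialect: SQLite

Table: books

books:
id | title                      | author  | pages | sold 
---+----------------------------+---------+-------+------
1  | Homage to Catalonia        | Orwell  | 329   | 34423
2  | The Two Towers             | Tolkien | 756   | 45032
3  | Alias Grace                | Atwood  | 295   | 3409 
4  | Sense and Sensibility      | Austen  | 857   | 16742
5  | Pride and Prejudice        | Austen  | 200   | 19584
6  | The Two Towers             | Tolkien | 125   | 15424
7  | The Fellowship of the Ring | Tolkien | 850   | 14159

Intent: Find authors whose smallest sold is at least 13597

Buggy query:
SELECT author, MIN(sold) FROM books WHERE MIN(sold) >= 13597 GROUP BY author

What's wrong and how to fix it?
Bug: Aggregates like MIN are computed per group after WHERE runs

Fix: Replace WHERE with HAVING after the GROUP BY

Corrected query:
SELECT author, MIN(sold) FROM books GROUP BY author HAVING MIN(sold) >= 13597

Result:
author  | MIN(sold)
--------+----------
Austen  | 16742    
Orwell  | 34423    
Tolkien | 14159    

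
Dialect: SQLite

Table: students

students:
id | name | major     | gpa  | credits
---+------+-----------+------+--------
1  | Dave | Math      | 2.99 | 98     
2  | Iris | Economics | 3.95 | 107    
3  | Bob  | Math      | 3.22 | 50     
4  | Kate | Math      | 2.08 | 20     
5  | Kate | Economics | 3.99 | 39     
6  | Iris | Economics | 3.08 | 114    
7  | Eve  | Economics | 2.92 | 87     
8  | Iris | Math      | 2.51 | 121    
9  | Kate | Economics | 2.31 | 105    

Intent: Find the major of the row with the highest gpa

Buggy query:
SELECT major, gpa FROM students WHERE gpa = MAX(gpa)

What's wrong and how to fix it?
Bug: WHERE is evaluated per row; an aggregate over the whole table isn't defined there

Fix: Use a subquery: WHERE gpa = (SELECT MAX(gpa) FROM students)

Corrected query:
SELECT major, gpa FROM students WHERE gpa = (SELECT MAX(gpa) FROM students)

Result:
major     | gpa 
----------+-----
Economics | 3.99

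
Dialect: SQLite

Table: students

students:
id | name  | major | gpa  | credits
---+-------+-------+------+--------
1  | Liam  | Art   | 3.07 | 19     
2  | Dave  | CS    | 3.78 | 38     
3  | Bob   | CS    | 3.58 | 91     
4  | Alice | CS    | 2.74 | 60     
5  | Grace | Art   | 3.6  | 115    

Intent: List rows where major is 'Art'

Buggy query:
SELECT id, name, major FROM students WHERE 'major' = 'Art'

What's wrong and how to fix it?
Bug: 'major' in single quotes is a string literal, not the column; the comparison is literal-vs-literal and never true

Fix: Remove the quotes around the column name (or use double quotes for an identifier)

Corrected query:
SELECT id, name, major FROM students WHERE major = 'Art'

Result:
id | name  | major
---+-------+------
1  | Liam  | Art  
5  | Grace | Art  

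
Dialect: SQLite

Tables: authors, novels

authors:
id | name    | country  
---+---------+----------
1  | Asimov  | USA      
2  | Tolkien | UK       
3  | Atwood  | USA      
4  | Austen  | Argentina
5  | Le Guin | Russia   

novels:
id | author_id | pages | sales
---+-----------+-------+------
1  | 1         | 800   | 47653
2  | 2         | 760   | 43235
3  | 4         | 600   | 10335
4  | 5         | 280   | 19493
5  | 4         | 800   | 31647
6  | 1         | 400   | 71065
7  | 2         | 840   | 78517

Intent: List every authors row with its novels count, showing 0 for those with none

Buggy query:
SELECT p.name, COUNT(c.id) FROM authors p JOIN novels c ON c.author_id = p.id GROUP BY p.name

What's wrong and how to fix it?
Bug: An inner join excludes parents with zero children

Fix: Switch to LEFT JOIN to retain unmatched parent rows

Corrected query:
SELECT p.name, COUNT(c.id) FROM authors p LEFT JOIN novels c ON c.author_id = p.id GROUP BY p.name

Result:
name    | COUNT(c.id)
--------+------------
Asimov  | 2          
Atwood  | 0          
Austen  | 2          
Le Guin | 1          
Tolkien | 2          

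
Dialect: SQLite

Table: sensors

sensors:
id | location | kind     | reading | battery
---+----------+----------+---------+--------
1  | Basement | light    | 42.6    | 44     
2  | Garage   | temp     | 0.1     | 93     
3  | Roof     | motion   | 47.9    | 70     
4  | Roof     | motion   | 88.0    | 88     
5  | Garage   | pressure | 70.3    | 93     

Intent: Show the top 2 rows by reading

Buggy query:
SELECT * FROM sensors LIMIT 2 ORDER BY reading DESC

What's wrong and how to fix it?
Bug: LIMIT must come after ORDER BY

Fix: Swap the clauses: ORDER BY first, then LIMIT

Corrected query:
SELECT * FROM sensors ORDER BY reading DESC LIMIT 2

Result:
id | location | kind     | reading | battery
---+----------+----------+---------+--------
4  | Roof     | motion   | 88      | 88     
5  | Garage   | pressure | 70.3    | 93     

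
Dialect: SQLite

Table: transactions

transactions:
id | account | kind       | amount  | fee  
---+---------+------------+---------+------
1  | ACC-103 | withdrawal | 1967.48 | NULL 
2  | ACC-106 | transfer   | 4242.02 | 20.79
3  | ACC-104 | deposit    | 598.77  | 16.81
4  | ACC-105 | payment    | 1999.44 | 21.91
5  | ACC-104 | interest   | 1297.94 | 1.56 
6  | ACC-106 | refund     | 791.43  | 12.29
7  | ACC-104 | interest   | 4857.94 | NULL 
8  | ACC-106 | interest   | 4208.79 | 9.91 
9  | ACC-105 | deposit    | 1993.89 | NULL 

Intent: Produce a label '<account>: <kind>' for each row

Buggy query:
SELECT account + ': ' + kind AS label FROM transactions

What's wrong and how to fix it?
Bug: SQLite uses || for string concatenation; + coerces text to numbers (yielding 0)

Fix: Replace + with || to concatenate text

Corrected query:
SELECT account || ': ' || kind AS label FROM transactions

Result:
label              
-------------------
ACC-103: withdrawal
ACC-106: transfer  
ACC-104: deposit   
ACC-105: payment   
ACC-104: interest  
ACC-106: refund    
ACC-104: interest  
ACC-106: interest  
ACC-105: deposit   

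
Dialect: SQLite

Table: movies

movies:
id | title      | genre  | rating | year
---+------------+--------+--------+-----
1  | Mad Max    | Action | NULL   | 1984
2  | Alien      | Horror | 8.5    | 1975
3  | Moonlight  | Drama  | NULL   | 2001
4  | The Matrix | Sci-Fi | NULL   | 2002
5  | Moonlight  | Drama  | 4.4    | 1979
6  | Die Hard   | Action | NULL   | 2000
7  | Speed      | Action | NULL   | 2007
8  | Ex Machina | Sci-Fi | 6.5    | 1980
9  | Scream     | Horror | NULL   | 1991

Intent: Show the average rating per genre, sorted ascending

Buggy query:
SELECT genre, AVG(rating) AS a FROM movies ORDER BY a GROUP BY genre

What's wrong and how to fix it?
Bug: ORDER BY appears before GROUP BY; SQL clause order requires GROUP BY first

Fix: Reorder: SELECT … FROM … GROUP BY … ORDER BY …

Corrected query:
SELECT genre, AVG(rating) AS a FROM movies GROUP BY genre ORDER BY a

Result:
genre  | a   
-------+-----
Action | NULL
Drama  | 4.4 
Sci-Fi | 6.5 
Horror | 8.5 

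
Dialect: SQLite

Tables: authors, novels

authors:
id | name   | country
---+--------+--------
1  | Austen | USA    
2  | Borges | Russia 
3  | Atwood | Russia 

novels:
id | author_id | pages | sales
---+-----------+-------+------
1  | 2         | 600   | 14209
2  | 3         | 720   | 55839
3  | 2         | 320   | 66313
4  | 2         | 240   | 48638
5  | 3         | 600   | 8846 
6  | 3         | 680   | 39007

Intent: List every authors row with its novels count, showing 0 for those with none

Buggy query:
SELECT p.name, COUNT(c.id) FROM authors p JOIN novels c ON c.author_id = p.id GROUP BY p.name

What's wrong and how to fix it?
Bug: INNER JOIN drops authors rows that have no matching novels rows

Fix: Use LEFT JOIN so parents without children still appear (COUNT(c.id) gives 0)

Corrected query:
SELECT p.name, COUNT(c.id) FROM authors p LEFT JOIN novels c ON c.author_id = p.id GROUP BY p.name

Result:
name   | COUNT(c.id)
-------+------------
Atwood | 3          
Austen | 0          
Borges | 3          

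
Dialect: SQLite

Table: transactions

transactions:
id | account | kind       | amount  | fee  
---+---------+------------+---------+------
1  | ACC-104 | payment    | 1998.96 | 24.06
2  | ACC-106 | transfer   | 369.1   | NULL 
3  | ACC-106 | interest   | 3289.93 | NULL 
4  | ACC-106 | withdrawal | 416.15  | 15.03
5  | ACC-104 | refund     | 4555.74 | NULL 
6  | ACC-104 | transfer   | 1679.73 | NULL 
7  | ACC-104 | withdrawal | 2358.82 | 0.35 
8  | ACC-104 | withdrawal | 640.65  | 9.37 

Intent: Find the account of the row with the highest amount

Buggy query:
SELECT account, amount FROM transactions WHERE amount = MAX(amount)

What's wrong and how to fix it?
Bug: MAX(amount) is an aggregate and cannot be used directly in WHERE

Fix: Use a subquery: WHERE amount = (SELECT MAX(amount) FROM transactions)

Corrected query:
SELECT account, amount FROM transactions WHERE amount = (SELECT MAX(amount) FROM transactions)

Result:
account | amount 
--------+--------
ACC-104 | 4555.74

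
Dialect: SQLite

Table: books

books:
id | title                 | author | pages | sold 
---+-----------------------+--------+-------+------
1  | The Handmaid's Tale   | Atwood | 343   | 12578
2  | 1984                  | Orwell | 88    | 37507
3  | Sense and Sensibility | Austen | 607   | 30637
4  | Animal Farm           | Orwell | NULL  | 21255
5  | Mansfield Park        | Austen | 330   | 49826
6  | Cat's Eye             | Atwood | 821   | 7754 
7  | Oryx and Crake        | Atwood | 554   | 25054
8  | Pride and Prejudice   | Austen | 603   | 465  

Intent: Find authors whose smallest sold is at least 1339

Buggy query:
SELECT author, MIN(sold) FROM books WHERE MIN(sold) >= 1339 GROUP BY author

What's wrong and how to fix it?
Bug: Aggregates like MIN are computed per group after WHERE runs

Fix: Use HAVING for the per-group MIN condition

Corrected query:
SELECT author, MIN(sold) FROM books GROUP BY author HAVING MIN(sold) >= 1339

Result:
author | MIN(sold)
-------+----------
Atwood | 7754     
Orwell | 21255    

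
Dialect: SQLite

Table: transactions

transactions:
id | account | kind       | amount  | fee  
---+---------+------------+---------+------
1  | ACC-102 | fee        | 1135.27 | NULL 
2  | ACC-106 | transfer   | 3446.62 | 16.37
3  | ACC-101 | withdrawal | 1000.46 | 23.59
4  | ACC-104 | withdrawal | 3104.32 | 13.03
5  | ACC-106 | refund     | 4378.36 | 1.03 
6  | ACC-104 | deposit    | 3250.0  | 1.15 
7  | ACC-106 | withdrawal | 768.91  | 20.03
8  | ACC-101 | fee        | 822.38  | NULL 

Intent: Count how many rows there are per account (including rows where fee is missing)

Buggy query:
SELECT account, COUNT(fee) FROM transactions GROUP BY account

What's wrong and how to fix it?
Bug: COUNT(column) counts non-NULL values only; rows with NULL fee aren't counted

Fix: Replace COUNT(fee) with COUNT(*)

Corrected query:
SELECT account, COUNT(*) FROM transactions GROUP BY account

Result:
account | COUNT(*)
--------+---------
ACC-101 | 2       
ACC-102 | 1       
ACC-104 | 2       
ACC-106 | 3       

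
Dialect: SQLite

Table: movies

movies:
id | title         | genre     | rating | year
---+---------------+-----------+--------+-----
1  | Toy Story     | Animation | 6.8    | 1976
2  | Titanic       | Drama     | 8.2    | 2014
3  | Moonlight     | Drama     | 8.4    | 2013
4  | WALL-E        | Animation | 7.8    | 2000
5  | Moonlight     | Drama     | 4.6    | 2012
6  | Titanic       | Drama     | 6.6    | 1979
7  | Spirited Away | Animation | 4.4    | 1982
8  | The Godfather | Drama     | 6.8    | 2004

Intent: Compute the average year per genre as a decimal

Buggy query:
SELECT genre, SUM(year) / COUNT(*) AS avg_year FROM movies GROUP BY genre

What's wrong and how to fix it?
Bug: Both operands are integers, so '/' performs integer division and truncates

Fix: Multiply by 1.0 (or CAST to REAL) to force floating-point division

Corrected query:
SELECT genre, SUM(year) * 1.0 / COUNT(*) AS avg_year FROM movies GROUP BY genre

Result:
genre     | avg_year
----------+---------
Animation | 1986    
Drama     | 2004.4  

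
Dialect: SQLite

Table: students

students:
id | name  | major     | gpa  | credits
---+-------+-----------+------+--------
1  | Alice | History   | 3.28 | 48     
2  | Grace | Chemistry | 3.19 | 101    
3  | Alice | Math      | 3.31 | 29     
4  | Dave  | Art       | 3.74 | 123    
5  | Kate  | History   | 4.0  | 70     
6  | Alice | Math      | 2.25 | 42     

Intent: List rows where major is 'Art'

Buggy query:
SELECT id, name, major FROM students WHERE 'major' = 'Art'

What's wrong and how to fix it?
Bug: Single quotes denote string literals in SQL; the column name is being compared as a constant string

Fix: Remove the quotes around the column name (or use double quotes for an identifier)

Corrected query:
SELECT id, name, major FROM students WHERE major = 'Art'

Result:
id | name | major
---+------+------
4  | Dave | Art  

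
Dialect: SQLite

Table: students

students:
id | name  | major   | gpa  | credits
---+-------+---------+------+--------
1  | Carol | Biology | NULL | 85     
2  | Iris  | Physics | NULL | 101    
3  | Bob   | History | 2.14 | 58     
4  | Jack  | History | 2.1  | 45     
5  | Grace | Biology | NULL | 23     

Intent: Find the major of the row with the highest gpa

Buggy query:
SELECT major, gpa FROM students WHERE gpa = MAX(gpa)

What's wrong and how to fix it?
Bug: MAX(gpa) is an aggregate and cannot be used directly in WHERE

Fix: Use a subquery: WHERE gpa = (SELECT MAX(gpa) FROM students)

Corrected query:
SELECT major, gpa FROM students WHERE gpa = (SELECT MAX(gpa) FROM students)

Result:
major   | gpa 
--------+-----
History | 2.14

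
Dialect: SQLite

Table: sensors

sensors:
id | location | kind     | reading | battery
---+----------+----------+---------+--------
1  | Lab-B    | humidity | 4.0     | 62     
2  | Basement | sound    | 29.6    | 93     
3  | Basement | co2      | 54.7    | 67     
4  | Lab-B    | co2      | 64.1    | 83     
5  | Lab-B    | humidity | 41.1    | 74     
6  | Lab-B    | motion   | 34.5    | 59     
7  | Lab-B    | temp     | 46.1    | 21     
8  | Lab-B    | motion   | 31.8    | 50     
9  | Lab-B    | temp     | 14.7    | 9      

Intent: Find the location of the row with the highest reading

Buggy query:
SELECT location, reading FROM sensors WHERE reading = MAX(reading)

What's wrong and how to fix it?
Bug: WHERE is evaluated per row; an aggregate over the whole table isn't defined there

Fix: Use a subquery: WHERE reading = (SELECT MAX(reading) FROM sensors)

Corrected query:
SELECT location, reading FROM sensors WHERE reading = (SELECT MAX(reading) FROM sensors)

Result:
location | reading
---------+--------
Lab-B    | 64.1   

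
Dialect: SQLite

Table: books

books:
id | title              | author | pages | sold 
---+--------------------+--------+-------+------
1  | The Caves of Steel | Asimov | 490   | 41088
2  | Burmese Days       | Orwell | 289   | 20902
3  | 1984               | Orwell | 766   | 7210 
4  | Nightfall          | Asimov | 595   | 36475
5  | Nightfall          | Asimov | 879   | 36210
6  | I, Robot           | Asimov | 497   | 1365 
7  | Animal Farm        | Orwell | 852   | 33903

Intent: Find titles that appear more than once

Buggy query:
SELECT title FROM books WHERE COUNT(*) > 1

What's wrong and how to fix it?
Bug: WHERE can't reference COUNT(*); aggregates are computed after WHERE

Fix: GROUP BY title, then filter groups with HAVING COUNT(*) > 1

Corrected query:
SELECT title FROM books GROUP BY title HAVING COUNT(*) > 1

Result:
title    
---------
Nightfall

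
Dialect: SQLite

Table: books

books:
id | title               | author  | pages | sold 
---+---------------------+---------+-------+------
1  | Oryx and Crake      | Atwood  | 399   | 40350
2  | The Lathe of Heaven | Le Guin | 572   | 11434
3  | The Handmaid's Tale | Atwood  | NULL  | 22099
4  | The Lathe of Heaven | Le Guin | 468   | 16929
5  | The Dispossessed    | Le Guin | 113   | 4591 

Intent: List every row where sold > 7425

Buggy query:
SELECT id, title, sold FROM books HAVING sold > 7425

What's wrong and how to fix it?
Bug: HAVING filters the output of aggregation, but this query has no GROUP BY and no aggregate functions, so SQLite rejects it (HAVING clause on a non-aggregate query); the condition here is per row

Fix: Replace HAVING with WHERE since the condition applies to individual rows

Corrected query:
SELECT id, title, sold FROM books WHERE sold > 7425

Result:
id | title               | sold 
---+---------------------+------
1  | Oryx and Crake      | 40350
2  | The Lathe of Heaven | 11434
3  | The Handmaid's Tale | 22099
4  | The Lathe of Heaven | 16929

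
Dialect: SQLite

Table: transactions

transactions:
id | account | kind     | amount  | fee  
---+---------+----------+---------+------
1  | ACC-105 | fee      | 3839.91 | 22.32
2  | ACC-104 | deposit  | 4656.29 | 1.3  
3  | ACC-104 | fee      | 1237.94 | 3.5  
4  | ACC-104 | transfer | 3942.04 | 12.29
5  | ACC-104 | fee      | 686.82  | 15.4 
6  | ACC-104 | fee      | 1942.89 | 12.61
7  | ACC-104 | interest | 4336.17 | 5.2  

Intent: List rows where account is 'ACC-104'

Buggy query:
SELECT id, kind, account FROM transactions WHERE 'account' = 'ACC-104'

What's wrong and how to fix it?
Bug: Single quotes denote string literals in SQL; the column name is being compared as a constant string

Fix: Remove the quotes around the column name (or use double quotes for an identifier)

Corrected query:
SELECT id, kind, account FROM transactions WHERE account = 'ACC-104'

Result:
id | kind     | account
---+----------+--------
2  | deposit  | ACC-104
3  | fee      | ACC-104
4  | transfer | ACC-104
5  | fee      | ACC-104
6  | fee      | ACC-104
7  | interest | ACC-104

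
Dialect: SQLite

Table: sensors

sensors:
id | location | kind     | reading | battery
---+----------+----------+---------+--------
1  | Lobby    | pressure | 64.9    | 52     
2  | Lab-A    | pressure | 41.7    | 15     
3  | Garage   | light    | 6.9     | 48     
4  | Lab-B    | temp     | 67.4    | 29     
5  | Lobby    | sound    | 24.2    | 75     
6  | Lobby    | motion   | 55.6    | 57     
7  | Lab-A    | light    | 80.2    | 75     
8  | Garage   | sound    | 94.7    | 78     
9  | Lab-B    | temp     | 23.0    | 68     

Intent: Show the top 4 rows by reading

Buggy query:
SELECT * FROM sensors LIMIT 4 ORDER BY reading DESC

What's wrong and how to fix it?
Bug: ORDER BY cannot follow LIMIT; LIMIT is the final clause

Fix: Sort with ORDER BY, then apply LIMIT

Corrected query:
SELECT * FROM sensors ORDER BY reading DESC LIMIT 4

Result:
id | location | kind     | reading | battery
---+----------+----------+---------+--------
8  | Garage   | sound    | 94.7    | 78     
7  | Lab-A    | light    | 80.2    | 75     
4  | Lab-B    | temp     | 67.4    | 29     
1  | Lobby    | pressure | 64.9    | 52     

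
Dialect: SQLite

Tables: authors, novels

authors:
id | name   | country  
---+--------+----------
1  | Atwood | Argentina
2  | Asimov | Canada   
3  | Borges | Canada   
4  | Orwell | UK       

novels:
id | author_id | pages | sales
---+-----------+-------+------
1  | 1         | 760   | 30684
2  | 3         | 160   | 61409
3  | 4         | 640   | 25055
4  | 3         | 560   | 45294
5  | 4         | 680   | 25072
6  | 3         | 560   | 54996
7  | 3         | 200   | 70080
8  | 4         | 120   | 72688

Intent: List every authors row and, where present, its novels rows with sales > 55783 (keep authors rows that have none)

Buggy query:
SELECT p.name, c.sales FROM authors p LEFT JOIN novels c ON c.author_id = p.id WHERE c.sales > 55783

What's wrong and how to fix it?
Bug: A WHERE condition on the right-hand table after LEFT JOIN drops unmatched parents

Fix: Move the right-table condition into the ON clause so unmatched parents are kept

Corrected query:
SELECT p.name, c.sales FROM authors p LEFT JOIN novels c ON c.author_id = p.id AND c.sales > 55783

Result:
name   | sales
-------+------
Atwood | NULL 
Asimov | NULL 
Borges | 61409
Borges | 70080
Orwell | 72688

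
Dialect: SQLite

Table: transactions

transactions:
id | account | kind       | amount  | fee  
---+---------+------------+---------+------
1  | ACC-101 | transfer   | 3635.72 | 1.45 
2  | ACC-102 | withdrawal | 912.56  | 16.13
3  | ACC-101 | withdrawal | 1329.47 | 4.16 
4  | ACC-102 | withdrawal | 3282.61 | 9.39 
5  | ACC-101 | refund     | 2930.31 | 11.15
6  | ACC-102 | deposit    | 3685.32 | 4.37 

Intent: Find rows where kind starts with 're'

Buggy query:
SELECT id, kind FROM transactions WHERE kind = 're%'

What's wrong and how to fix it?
Bug: Wildcards only work with LIKE; '=' treats '%' as a literal character

Fix: Replace '=' with LIKE so 're%' is treated as a pattern

Corrected query:
SELECT id, kind FROM transactions WHERE kind LIKE 're%'

Result:
id | kind  
---+-------
5  | refund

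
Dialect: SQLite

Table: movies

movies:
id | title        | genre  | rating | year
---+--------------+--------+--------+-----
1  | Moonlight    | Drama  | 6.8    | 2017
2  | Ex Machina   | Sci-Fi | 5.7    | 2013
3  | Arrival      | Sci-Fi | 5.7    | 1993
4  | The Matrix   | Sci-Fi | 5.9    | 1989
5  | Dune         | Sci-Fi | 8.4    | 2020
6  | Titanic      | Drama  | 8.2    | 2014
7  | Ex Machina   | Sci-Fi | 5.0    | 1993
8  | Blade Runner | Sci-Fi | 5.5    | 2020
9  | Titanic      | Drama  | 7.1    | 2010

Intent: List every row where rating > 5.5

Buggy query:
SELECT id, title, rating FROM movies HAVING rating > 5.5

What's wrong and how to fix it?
Bug: This is a non-aggregate query (no GROUP BY, no aggregates), so in SQLite the HAVING clause is invalid here; a row-level condition belongs in WHERE

Fix: Use WHERE for row-level filtering

Corrected query:
SELECT id, title, rating FROM movies WHERE rating > 5.5

Result:
id | title      | rating
---+------------+-------
1  | Moonlight  | 6.8   
2  | Ex Machina | 5.7   
3  | Arrival    | 5.7   
4  | The Matrix | 5.9   
5  | Dune       | 8.4   
6  | Titanic    | 8.2   
9  | Titanic    | 7.1   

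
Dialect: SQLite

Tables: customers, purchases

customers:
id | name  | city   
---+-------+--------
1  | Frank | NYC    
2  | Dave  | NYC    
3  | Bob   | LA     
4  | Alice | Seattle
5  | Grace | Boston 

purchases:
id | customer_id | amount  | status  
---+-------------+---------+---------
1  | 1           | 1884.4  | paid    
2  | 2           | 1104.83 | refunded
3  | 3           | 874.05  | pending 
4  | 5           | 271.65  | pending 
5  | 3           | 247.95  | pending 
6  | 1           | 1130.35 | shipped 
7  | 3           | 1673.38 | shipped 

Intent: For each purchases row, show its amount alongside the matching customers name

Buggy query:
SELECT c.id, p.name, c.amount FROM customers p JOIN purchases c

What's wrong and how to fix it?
Bug: Missing join condition: each purchases row is matched to all customers rows instead of just its own

Fix: Specify the join condition linking the foreign key to the parent id

Corrected query:
SELECT c.id, p.name, c.amount FROM customers p JOIN purchases c ON c.customer_id = p.id

Result:
id | name  | amount 
---+-------+--------
1  | Frank | 1884.4 
2  | Dave  | 1104.83
3  | Bob   | 874.05 
4  | Grace | 271.65 
5  | Bob   | 247.95 
6  | Frank | 1130.35
7  | Bob   | 1673.38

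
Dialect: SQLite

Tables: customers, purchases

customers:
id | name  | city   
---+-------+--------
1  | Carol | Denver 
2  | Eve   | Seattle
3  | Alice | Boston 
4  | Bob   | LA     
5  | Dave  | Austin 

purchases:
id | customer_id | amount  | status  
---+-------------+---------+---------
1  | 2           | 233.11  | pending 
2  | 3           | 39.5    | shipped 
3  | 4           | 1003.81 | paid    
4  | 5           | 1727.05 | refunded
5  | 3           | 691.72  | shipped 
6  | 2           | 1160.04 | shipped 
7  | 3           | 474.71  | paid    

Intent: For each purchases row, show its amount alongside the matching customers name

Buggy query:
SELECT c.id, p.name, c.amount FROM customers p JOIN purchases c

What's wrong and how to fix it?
Bug: Missing join condition: each purchases row is matched to all customers rows instead of just its own

Fix: Add ON c.customer_id = p.id to the JOIN

Corrected query:
SELECT c.id, p.name, c.amount FROM customers p JOIN purchases c ON c.customer_id = p.id

Result:
id | name  | amount 
---+-------+--------
1  | Eve   | 233.11 
2  | Alice | 39.5   
3  | Bob   | 1003.81
4  | Dave  | 1727.05
5  | Alice | 691.72 
6  | Eve   | 1160.04
7  | Alice | 474.71 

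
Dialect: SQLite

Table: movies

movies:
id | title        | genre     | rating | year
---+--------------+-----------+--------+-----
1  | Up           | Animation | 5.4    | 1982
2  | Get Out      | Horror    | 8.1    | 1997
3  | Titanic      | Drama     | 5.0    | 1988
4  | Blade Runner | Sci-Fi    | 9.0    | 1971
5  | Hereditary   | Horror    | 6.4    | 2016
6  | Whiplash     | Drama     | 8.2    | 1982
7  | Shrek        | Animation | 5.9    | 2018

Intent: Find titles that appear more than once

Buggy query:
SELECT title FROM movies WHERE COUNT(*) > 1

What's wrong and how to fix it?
Bug: COUNT(*) is an aggregate and cannot be used in WHERE

Fix: Group first, then use HAVING for the count condition

Corrected query:
SELECT title FROM movies GROUP BY title HAVING COUNT(*) > 1

Result:
(no rows)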